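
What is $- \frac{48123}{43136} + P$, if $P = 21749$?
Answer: $\frac{938116741}{43136} \approx 21748.0$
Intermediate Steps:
$- \frac{48123}{43136} + P = - \frac{48123}{43136} + 21749 = \frac{938116741}{43136}$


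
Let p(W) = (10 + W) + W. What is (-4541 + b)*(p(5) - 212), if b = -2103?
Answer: 1275648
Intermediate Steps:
p(W) = 10 + 2*W
(-4541 + b)*(p(5) - 212) = (-4541 - 2103)*((10 + 2*5) - 212) = -6644*((10 + 10) - 212) = -6644*(20 - 212) = -6644*(-192) = 1275648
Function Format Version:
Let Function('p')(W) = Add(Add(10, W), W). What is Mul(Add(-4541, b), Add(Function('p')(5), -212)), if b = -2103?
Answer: 1275648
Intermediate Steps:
Function('p')(W) = Add(10, Mul(2, W))
Mul(Add(-4541, b), Add(Function('p')(5), -212)) = Mul(Add(-4541, -2103), Add(Add(10, Mul(2, 5)), -212)) = Mul(-6644, Add(Add(10, 10), -212)) = Mul(-6644, Add(20, -212)) = Mul(-6644, -192) = 1275648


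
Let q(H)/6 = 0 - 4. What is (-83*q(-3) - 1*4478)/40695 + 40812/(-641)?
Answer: -1662437866/26085495 ≈ -63.730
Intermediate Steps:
q(H) = -24 (q(H) = 6*(0 - 4) = 6*(-4) = -24)
(-83*q(-3) - 1*4478)/40695 + 40812/(-641) = (-83*(-24) - 1*4478)/40695 + 40812/(-641) = (1992 - 4478)*(1/40695) + 40812*(-1/641) = -2486*1/40695 - 40812/641 = -2486/40695 - 40812/641 = -1662437866/26085495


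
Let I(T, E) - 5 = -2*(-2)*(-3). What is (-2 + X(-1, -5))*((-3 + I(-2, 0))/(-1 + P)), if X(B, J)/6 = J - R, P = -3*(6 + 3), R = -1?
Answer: -65/7 ≈ -9.2857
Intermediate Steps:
I(T, E) = -7 (I(T, E) = 5 - 2*(-2)*(-3) = 5 + 4*(-3) = 5 - 12 = -7)
P = -27 (P = -3*9 = -27)
X(B, J) = 6 + 6*J (X(B, J) = 6*(J - 1*(-1)) = 6*(J + 1) = 6*(1 + J) = 6 + 6*J)
(-2 + X(-1, -5))*((-3 + I(-2, 0))/(-1 + P)) = (-2 + (6 + 6*(-5)))*((-3 - 7)/(-1 - 27)) = (-2 + (6 - 30))*(-10/(-28)) = (-2 - 24)*(-10*(-1/28)) = -26*5/14 = -65/7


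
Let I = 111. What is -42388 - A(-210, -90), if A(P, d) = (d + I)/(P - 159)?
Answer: -5213717/123 ≈ -42388.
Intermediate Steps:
A(P, d) = (111 + d)/(-159 + P) (A(P, d) = (d + 111)/(P - 159) = (111 + d)/(-159 + P))
-42388 - A(-210, -90) = -42388 - (111 - 90)/(-159 - 210) = -42388 - 21/(-369) = -42388 - (-1)*21/369 = -42388 - 1*(-7/123) = -42388 + 7/123 = -5213717/123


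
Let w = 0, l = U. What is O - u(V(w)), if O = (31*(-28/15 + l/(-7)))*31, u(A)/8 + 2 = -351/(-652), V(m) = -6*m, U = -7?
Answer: -2007769/2445 ≈ -821.17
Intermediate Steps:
l = -7
u(A) = -1906/163 (u(A) = -16 + 8*(-351/(-652)) = -16 + 8*(-351*(-1/652)) = -16 + 8*(351/652) = -16 + 702/163 = -1906/163)
O = -12493/15 (O = (31*(-28/15 - 7/(-7)))*31 = (31*(-28*1/15 - 7*(-1/7)))*31 = (31*(-28/15 + 1))*31 = (31*(-13/15))*31 = -403/15*31 = -12493/15 ≈ -832.87)
O - u(V(w)) = -12493/15 - 1*(-1906/163) = -12493/15 + 1906/163 = -2007769/2445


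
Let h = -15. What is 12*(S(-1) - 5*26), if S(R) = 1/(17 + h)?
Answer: -1554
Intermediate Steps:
S(R) = ½ (S(R) = 1/(17 - 15) = 1/2 = ½)
12*(S(-1) - 5*26) = 12*(½ - 5*26) = 12*(½ - 130) = 12*(-259/2) = -1554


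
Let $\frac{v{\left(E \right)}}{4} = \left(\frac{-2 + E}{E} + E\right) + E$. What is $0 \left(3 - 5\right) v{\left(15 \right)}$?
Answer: $0$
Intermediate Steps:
$v{\left(E \right)} = 8 E + \frac{4 \left(-2 + E\right)}{E}$ ($v{\left(E \right)} = 4 \left(\left(\frac{-2 + E}{E} + E\right) + E\right) = 4 \left(\left(E + \frac{-2 + E}{E}\right) + E\right) = 4 \left(2 E + \frac{-2 + E}{E}\right) = 8 E + \frac{4 \left(-2 + E\right)}{E}$)
$0 \left(3 - 5\right) v{\left(15 \right)} = 0 \left(3 - 5\right) \left(4 - \frac{8}{15} + 8 \cdot 15\right) = 0 \left(-2\right) \left(4 - \frac{8}{15} + 120\right) = 0 \left(4 - \frac{8}{15} + 120\right) = 0 \cdot \frac{1852}{15} = 0$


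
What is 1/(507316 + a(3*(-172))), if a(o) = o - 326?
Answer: 1/506474 ≈ 1.9744e-6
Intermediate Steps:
a(o) = -326 + o
1/(507316 + a(3*(-172))) = 1/(507316 + (-326 + 3*(-172))) = 1/(507316 + (-326 - 516)) = 1/(507316 - 842) = 1/506474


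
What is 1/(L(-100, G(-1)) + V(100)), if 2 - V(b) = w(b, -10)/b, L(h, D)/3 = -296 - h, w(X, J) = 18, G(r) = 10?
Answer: -50/29309 ≈ -0.0017060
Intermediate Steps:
L(h, D) = -888 - 3*h (L(h, D) = 3*(-296 - h) = -888 - 3*h)
V(b) = 2 - 18/b
1/(L(-100, G(-1)) + V(100)) = 1/((-888 - 3*(-100)) + (2 - 18/100)) = 1/((-888 + 300) + (2 - 18*1/100)) = 1/(-588 + (2 - 9/50)) = 1/(-588 + 91/50) = 1/(-29309/50) = -50/29309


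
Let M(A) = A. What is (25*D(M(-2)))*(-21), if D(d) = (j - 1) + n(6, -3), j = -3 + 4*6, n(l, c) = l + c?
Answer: -12075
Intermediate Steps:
n(l, c) = c + l
j = 21 (j = -3 + 24 = 21)
D(d) = 23 (D(d) = (21 - 1) + (-3 + 6) = 20 + 3 = 23)
(25*D(M(-2)))*(-21) = (25*23)*(-21) = 575*(-21) = -12075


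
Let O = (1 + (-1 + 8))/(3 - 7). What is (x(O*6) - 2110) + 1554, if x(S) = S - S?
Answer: -556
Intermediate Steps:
O = -2 (O = (1 + 7)/(-4) = 8*(-¼) = -2)
x(S) = 0
(x(O*6) - 2110) + 1554 = (0 - 2110) + 1554 = -2110 + 1554 = -556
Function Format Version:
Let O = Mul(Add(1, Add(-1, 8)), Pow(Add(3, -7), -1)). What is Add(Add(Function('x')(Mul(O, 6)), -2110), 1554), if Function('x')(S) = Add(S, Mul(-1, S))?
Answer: -556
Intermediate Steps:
O = -2 (O = Mul(Add(1, 7), Pow(-4, -1)) = Mul(8, Rational(-1, 4)) = -2)
Function('x')(S) = 0
Add(Add(Function('x')(Mul(O, 6)), -2110), 1554) = Add(Add(0, -2110), 1554) = Add(-2110, 1554) = -556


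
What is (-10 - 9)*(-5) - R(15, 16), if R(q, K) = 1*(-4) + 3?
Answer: 96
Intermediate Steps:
R(q, K) = -1 (R(q, K) = -4 + 3 = -1)
(-10 - 9)*(-5) - R(15, 16) = (-10 - 9)*(-5) - 1*(-1) = -19*(-5) + 1 = 95 + 1 = 96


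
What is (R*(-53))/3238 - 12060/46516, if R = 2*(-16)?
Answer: 4980107/18827351 ≈ 0.26451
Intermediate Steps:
R = -32
(R*(-53))/3238 - 12060/46516 = -32*(-53)/3238 - 12060/46516 = 1696*(1/3238) - 12060*1/46516 = 848/1619 - 3015/11629 = 4980107/18827351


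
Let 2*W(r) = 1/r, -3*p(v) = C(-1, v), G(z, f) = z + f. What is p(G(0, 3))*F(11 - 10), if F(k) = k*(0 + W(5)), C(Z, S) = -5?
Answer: ⅙ ≈ 0.16667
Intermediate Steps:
G(z, f) = f + z
p(v) = 5/3 (p(v) = -⅓*(-5) = 5/3)
W(r) = 1/(2*r) (W(r) = (1/r)/2 = 1/(2*r))
F(k) = k/10 (F(k) = k*(0 + (½)/5) = k*(0 + (½)*(⅕)) = k*(0 + ⅒) = k*(⅒) = k/10)
p(G(0, 3))*F(11 - 10) = 5*((11 - 10)/10)/3 = 5*((⅒)*1)/3 = (5/3)*(⅒) = ⅙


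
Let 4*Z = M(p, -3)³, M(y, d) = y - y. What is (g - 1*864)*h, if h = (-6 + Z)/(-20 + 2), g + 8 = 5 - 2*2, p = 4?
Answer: -871/3 ≈ -290.33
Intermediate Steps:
g = -7 (g = -8 + (5 - 2*2) = -8 + (5 - 4) = -8 + 1 = -7)
M(y, d) = 0
Z = 0 (Z = (¼)*0³ = (¼)*0 = 0)
h = ⅓ (h = (-6 + 0)/(-20 + 2) = -6/(-18) = -6*(-1/18) = ⅓ ≈ 0.33333)
(g - 1*864)*h = (-7 - 1*864)*(⅓) = (-7 - 864)*(⅓) = -871*⅓ = -871/3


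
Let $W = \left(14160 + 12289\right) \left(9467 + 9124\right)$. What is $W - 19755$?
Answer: $491693604$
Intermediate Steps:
$W = 491713359$ ($W = 26449 \cdot 18591 = 491713359$)
$W - 19755 = 491713359 - 19755 = 491693604$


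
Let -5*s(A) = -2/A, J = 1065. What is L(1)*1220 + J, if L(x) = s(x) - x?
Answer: 333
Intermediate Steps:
s(A) = 2/(5*A) (s(A) = -(-2)/(5*A) = 2/(5*A))
L(x) = -x + 2/(5*x) (L(x) = 2/(5*x) - x = -x + 2/(5*x))
L(1)*1220 + J = (-1*1 + (⅖)/1)*1220 + 1065 = (-1 + (⅖)*1)*1220 + 1065 = (-1 + ⅖)*1220 + 1065 = -⅗*1220 + 1065 = -732 + 1065 = 333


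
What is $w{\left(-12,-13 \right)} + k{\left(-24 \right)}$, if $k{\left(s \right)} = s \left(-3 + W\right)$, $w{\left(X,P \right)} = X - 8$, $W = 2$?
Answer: $4$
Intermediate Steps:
$w{\left(X,P \right)} = -8 + X$
$k{\left(s \right)} = - s$ ($k{\left(s \right)} = s \left(-3 + 2\right) = s \left(-1\right) = - s$)
$w{\left(-12,-13 \right)} + k{\left(-24 \right)} = \left(-8 - 12\right) - -24 = -20 + 24 = 4$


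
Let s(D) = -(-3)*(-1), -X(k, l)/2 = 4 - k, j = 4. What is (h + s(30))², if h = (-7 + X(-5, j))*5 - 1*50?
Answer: 31684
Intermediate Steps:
X(k, l) = -8 + 2*k (X(k, l) = -2*(4 - k) = -8 + 2*k)
s(D) = -3 (s(D) = -1*3 = -3)
h = -175 (h = (-7 + (-8 + 2*(-5)))*5 - 1*50 = (-7 + (-8 - 10))*5 - 50 = (-7 - 18)*5 - 50 = -25*5 - 50 = -125 - 50 = -175)
(h + s(30))² = (-175 - 3)² = (-178)² = 31684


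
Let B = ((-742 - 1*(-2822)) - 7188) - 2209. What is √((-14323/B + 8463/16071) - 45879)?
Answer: I*√7831723050431787903/13065723 ≈ 214.19*I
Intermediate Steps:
B = -7317 (B = ((-742 + 2822) - 7188) - 2209 = (2080 - 7188) - 2209 = -5108 - 2209 = -7317)
√((-14323/B + 8463/16071) - 45879) = √((-14323/(-7317) + 8463/16071) - 45879) = √((-14323*(-1/7317) + 8463*(1/16071)) - 45879) = √((14323/7317 + 2821/5357) - 45879) = √(97369568/39197169 - 45879) = √(-1798229546983/39197169) = I*√7831723050431787903/13065723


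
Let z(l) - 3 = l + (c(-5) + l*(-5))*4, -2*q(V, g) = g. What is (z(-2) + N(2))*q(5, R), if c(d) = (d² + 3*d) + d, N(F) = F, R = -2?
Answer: 63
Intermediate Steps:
c(d) = d² + 4*d
q(V, g) = -g/2
z(l) = 23 - 19*l (z(l) = 3 + (l + (-5*(4 - 5) + l*(-5))*4) = 3 + (l + (-5*(-1) - 5*l)*4) = 3 + (l + (5 - 5*l)*4) = 3 + (l + (20 - 20*l)) = 3 + (20 - 19*l) = 23 - 19*l)
(z(-2) + N(2))*q(5, R) = ((23 - 19*(-2)) + 2)*(-½*(-2)) = ((23 + 38) + 2)*1 = (61 + 2)*1 = 63*1 = 63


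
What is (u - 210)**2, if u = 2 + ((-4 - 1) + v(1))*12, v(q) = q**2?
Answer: 65536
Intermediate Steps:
u = -46 (u = 2 + ((-4 - 1) + 1**2)*12 = 2 + (-5 + 1)*12 = 2 - 4*12 = 2 - 48 = -46)
(u - 210)**2 = (-46 - 210)**2 = (-256)**2 = 65536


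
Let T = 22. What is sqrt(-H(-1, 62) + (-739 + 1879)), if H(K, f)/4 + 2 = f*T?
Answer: 2*I*sqrt(1077) ≈ 65.635*I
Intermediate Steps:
H(K, f) = -8 + 88*f (H(K, f) = -8 + 4*(f*22) = -8 + 4*(22*f) = -8 + 88*f)
sqrt(-H(-1, 62) + (-739 + 1879)) = sqrt(-(-8 + 88*62) + (-739 + 1879)) = sqrt(-(-8 + 5456) + 1140) = sqrt(-1*5448 + 1140) = sqrt(-5448 + 1140) = sqrt(-4308) = 2*I*sqrt(1077)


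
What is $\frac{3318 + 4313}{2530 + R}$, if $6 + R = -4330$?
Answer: $- \frac{7631}{1806} \approx -4.2254$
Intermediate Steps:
$R = -4336$ ($R = -6 - 4330 = -4336$)
$\frac{3318 + 4313}{2530 + R} = \frac{3318 + 4313}{2530 - 4336} = \frac{7631}{-1806} = 7631 \left(- \frac{1}{1806}\right) = - \frac{7631}{1806}$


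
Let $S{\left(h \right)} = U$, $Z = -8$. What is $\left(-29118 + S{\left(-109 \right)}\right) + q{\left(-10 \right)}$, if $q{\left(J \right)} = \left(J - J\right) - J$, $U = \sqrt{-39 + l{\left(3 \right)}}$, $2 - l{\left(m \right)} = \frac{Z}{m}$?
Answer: $-29108 + \frac{i \sqrt{309}}{3} \approx -29108.0 + 5.8595 i$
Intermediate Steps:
$l{\left(m \right)} = 2 + \frac{8}{m}$ ($l{\left(m \right)} = 2 - - \frac{8}{m} = 2 + \frac{8}{m}$)
$U = \frac{i \sqrt{309}}{3}$ ($U = \sqrt{-39 + \left(2 + \frac{8}{3}\right)} = \sqrt{-39 + \frac{14}{3}} = \sqrt{- \frac{103}{3}} = \frac{i \sqrt{309}}{3} \approx 5.8595 i$)
$S{\left(h \right)} = \frac{i \sqrt{309}}{3}$
$q{\left(J \right)} = - J$ ($q{\left(J \right)} = 0 - J = - J$)
$\left(-29118 + S{\left(-109 \right)}\right) + q{\left(-10 \right)} = \left(-29118 + \frac{i \sqrt{309}}{3}\right) - -10 = \left(-29118 + \frac{i \sqrt{309}}{3}\right) + 10 = -29108 + \frac{i \sqrt{309}}{3}$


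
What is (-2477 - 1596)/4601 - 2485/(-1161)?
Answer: 155924/124227 ≈ 1.2552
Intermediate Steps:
(-2477 - 1596)/4601 - 2485/(-1161) = -4073*1/4601 - 2485*(-1/1161) = -4073/4601 + 2485/1161 = 155924/124227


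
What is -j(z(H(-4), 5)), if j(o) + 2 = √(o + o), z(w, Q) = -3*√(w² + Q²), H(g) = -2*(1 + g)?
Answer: 2 - I*√6*61^(¼) ≈ 2.0 - 6.8455*I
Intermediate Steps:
H(g) = -2 - 2*g
z(w, Q) = -3*√(Q² + w²)
j(o) = -2 + √2*√o (j(o) = -2 + √(o + o) = -2 + √(2*o) = -2 + √2*√o)
-j(z(H(-4), 5)) = -(-2 + √2*√(-3*√(5² + (-2 - 2*(-4))²))) = -(-2 + √2*√(-3*√(25 + (-2 + 8)²))) = -(-2 + √2*√(-3*√(25 + 6²))) = -(-2 + √2*√(-3*√(25 + 36))) = -(-2 + √2*√(-3*√61)) = -(-2 + √2*(I*√3*61^(¼))) = -(-2 + I*√6*61^(¼)) = 2 - I*√6*61^(¼)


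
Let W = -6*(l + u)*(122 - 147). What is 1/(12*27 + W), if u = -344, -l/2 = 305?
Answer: -1/142776 ≈ -7.0040e-6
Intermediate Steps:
l = -610 (l = -2*305 = -610)
W = -143100 (W = -6*(-610 - 344)*(122 - 147) = -(-5724)*(-25) = -6*23850 = -143100)
1/(12*27 + W) = 1/(12*27 - 143100) = 1/(324 - 143100) = 1/(-142776) = -1/142776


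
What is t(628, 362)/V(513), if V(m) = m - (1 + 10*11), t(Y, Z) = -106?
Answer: -53/201 ≈ -0.26368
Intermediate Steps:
V(m) = -111 + m (V(m) = m - (1 + 110) = m - 1*111 = m - 111 = -111 + m)
t(628, 362)/V(513) = -106/(-111 + 513) = -106/402 = -106*1/402 = -53/201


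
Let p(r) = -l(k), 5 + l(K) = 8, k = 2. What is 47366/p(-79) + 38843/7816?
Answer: -370096127/23448 ≈ -15784.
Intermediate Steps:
l(K) = 3 (l(K) = -5 + 8 = 3)
p(r) = -3 (p(r) = -1*3 = -3)
47366/p(-79) + 38843/7816 = 47366/(-3) + 38843/7816 = 47366*(-⅓) + 38843*(1/7816) = -47366/3 + 38843/7816 = -370096127/23448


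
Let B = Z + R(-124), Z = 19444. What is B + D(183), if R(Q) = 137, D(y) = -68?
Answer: 19513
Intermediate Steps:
B = 19581 (B = 19444 + 137 = 19581)
B + D(183) = 19581 - 68 = 19513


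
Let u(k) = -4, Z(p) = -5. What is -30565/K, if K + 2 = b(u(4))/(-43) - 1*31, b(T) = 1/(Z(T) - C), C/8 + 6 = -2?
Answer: 77543405/83722 ≈ 926.20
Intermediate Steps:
C = -64 (C = -48 + 8*(-2) = -48 - 16 = -64)
b(T) = 1/59 (b(T) = 1/(-5 - 1*(-64)) = 1/(-5 + 64) = 1/59)
K = -83722/2537 (K = -2 + ((1/59)/(-43) - 1*31) = -2 + ((1/59)*(-1/43) - 31) = -2 + (-1/2537 - 31) = -2 - 78648/2537 = -83722/2537 ≈ -33.000)
-30565/K = -30565/(-83722/2537) = -30565*(-2537/83722) = 77543405/83722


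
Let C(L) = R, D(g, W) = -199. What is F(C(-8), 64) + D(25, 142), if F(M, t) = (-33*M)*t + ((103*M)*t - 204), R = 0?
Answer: -403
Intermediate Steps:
C(L) = 0
F(M, t) = -204 + 70*M*t (F(M, t) = -33*M*t + (103*M*t - 204) = -33*M*t + (-204 + 103*M*t) = -204 + 70*M*t)
F(C(-8), 64) + D(25, 142) = (-204 + 70*0*64) - 199 = (-204 + 0) - 199 = -204 - 199 = -403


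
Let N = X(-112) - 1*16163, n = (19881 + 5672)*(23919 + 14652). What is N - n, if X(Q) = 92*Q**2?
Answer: -984466878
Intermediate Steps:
n = 985604763 (n = 25553*38571 = 985604763)
N = 1137885 (N = 92*(-112)**2 - 1*16163 = 92*12544 - 16163 = 1154048 - 16163 = 1137885)
N - n = 1137885 - 1*985604763 = 1137885 - 985604763 = -984466878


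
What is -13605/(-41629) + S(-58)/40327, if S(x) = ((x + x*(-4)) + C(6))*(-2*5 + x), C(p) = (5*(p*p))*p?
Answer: -428734179/239824669 ≈ -1.7877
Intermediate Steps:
C(p) = 5*p³ (C(p) = (5*p²)*p = 5*p³)
S(x) = (-10 + x)*(1080 - 3*x) (S(x) = ((x + x*(-4)) + 5*6³)*(-2*5 + x) = ((x - 4*x) + 5*216)*(-10 + x) = (-3*x + 1080)*(-10 + x) = (1080 - 3*x)*(-10 + x) = (-10 + x)*(1080 - 3*x))
-13605/(-41629) + S(-58)/40327 = -13605/(-41629) + (-10800 - 3*(-58)² + 1110*(-58))/40327 = -13605*(-1/41629) + (-10800 - 3*3364 - 64380)*(1/40327) = 13605/41629 + (-10800 - 10092 - 64380)*(1/40327) = 13605/41629 - 85272*1/40327 = 13605/41629 - 85272/40327 = -428734179/239824669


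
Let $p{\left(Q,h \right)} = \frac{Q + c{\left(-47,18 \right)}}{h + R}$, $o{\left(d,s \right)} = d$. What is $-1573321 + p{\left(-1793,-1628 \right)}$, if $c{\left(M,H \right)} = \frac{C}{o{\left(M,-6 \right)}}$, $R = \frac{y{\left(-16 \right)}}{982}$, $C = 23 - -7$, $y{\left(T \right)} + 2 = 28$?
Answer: $- \frac{59107654060354}{37568745} \approx -1.5733 \cdot 10^{6}$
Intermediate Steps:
$y{\left(T \right)} = 26$ ($y{\left(T \right)} = -2 + 28 = 26$)
$C = 30$ ($C = 23 + 7 = 30$)
$R = \frac{13}{491}$ ($R = \frac{26}{982} = 26 \cdot \frac{1}{982} = \frac{13}{491} \approx 0.026477$)
$c{\left(M,H \right)} = \frac{30}{M}$
$p{\left(Q,h \right)} = \frac{- \frac{30}{47} + Q}{\frac{13}{491} + h}$ ($p{\left(Q,h \right)} = \frac{Q + \frac{30}{-47}}{h + \frac{13}{491}} = \frac{Q + 30 \left(- \frac{1}{47}\right)}{\frac{13}{491} + h} = \frac{Q - \frac{30}{47}}{\frac{13}{491} + h} = \frac{- \frac{30}{47} + Q}{\frac{13}{491} + h}$)
$-1573321 + p{\left(-1793,-1628 \right)} = -1573321 + \frac{491 \left(-30 + 47 \left(-1793\right)\right)}{47 \left(13 + 491 \left(-1628\right)\right)} = -1573321 + \frac{491 \left(-30 - 84271\right)}{47 \left(13 - 799348\right)} = -1573321 + \frac{491}{47} \frac{1}{-799335} \left(-84301\right) = -1573321 + \frac{491}{47} \left(- \frac{1}{799335}\right) \left(-84301\right) = -1573321 + \frac{41391791}{37568745} = - \frac{59107654060354}{37568745}$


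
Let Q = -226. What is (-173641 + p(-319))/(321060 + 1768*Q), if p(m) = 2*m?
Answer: 174279/78508 ≈ 2.2199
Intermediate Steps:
(-173641 + p(-319))/(321060 + 1768*Q) = (-173641 + 2*(-319))/(321060 + 1768*(-226)) = (-173641 - 638)/(321060 - 399568) = -174279/(-78508) = -174279*(-1/78508) = 174279/78508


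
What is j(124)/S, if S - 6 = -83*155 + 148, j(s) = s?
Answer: -124/12711 ≈ -0.0097553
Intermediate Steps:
S = -12711 (S = 6 + (-83*155 + 148) = 6 + (-12865 + 148) = 6 - 12717 = -12711)
j(124)/S = 124/(-12711) = 124*(-1/12711) = -124/12711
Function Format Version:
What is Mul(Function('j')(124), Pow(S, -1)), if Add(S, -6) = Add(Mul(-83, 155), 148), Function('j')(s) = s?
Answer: Rational(-124, 12711) ≈ -0.0097553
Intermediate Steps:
S = -12711 (S = Add(6, Add(Mul(-83, 155), 148)) = Add(6, Add(-12865, 148)) = Add(6, -12717) = -12711)
Mul(Function('j')(124), Pow(S, -1)) = Mul(124, Pow(-12711, -1)) = Mul(124, Rational(-1, 12711)) = Rational(-124, 12711)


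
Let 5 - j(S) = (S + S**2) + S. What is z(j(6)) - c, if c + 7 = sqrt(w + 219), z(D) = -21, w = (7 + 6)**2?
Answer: -14 - 2*sqrt(97) ≈ -33.698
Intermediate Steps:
w = 169 (w = 13**2 = 169)
j(S) = 5 - S**2 - 2*S (j(S) = 5 - ((S + S**2) + S) = 5 - (S**2 + 2*S) = 5 + (-S**2 - 2*S) = 5 - S**2 - 2*S)
c = -7 + 2*sqrt(97) (c = -7 + sqrt(169 + 219) = -7 + sqrt(388) = -7 + 2*sqrt(97) ≈ 12.698)
z(j(6)) - c = -21 - (-7 + 2*sqrt(97)) = -21 + (7 - 2*sqrt(97)) = -14 - 2*sqrt(97)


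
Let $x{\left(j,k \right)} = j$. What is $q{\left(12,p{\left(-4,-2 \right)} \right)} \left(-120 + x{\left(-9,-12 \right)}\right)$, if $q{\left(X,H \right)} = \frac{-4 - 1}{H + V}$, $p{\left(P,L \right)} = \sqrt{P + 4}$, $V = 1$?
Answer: $645$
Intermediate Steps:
$p{\left(P,L \right)} = \sqrt{4 + P}$
$q{\left(X,H \right)} = - \frac{5}{1 + H}$ ($q{\left(X,H \right)} = \frac{-4 - 1}{H + 1} = - \frac{5}{1 + H}$)
$q{\left(12,p{\left(-4,-2 \right)} \right)} \left(-120 + x{\left(-9,-12 \right)}\right) = - \frac{5}{1 + \sqrt{4 - 4}} \left(-120 - 9\right) = - \frac{5}{1 + \sqrt{0}} \left(-129\right) = - \frac{5}{1 + 0} \left(-129\right) = - \frac{5}{1} \left(-129\right) = \left(-5\right) 1 \left(-129\right) = \left(-5\right) \left(-129\right) = 645$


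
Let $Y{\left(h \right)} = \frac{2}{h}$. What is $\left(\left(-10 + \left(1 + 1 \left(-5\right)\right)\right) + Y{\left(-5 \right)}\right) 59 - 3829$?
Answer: $- \frac{23393}{5} \approx -4678.6$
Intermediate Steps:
$\left(\left(-10 + \left(1 + 1 \left(-5\right)\right)\right) + Y{\left(-5 \right)}\right) 59 - 3829 = \left(\left(-10 + \left(1 + 1 \left(-5\right)\right)\right) + \frac{2}{-5}\right) 59 - 3829 = \left(\left(-10 + \left(1 - 5\right)\right) + 2 \left(- \frac{1}{5}\right)\right) 59 - 3829 = \left(\left(-10 - 4\right) - \frac{2}{5}\right) 59 - 3829 = \left(-14 - \frac{2}{5}\right) 59 - 3829 = \left(- \frac{72}{5}\right) 59 - 3829 = - \frac{4248}{5} - 3829 = - \frac{23393}{5}$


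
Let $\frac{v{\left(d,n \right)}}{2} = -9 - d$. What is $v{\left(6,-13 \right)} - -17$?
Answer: $-13$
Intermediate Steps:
$v{\left(d,n \right)} = -18 - 2 d$ ($v{\left(d,n \right)} = 2 \left(-9 - d\right) = -18 - 2 d$)
$v{\left(6,-13 \right)} - -17 = \left(-18 - 12\right) - -17 = \left(-18 - 12\right) + 17 = -30 + 17 = -13$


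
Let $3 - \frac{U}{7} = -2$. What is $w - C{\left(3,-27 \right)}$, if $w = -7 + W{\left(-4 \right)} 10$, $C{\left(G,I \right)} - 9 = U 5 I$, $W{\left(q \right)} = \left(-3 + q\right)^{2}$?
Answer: $5199$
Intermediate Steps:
$U = 35$ ($U = 21 - -14 = 21 + 14 = 35$)
$C{\left(G,I \right)} = 9 + 175 I$ ($C{\left(G,I \right)} = 9 + 35 \cdot 5 I = 9 + 175 I$)
$w = 483$ ($w = -7 + \left(-3 - 4\right)^{2} \cdot 10 = -7 + \left(-7\right)^{2} \cdot 10 = -7 + 49 \cdot 10 = -7 + 490 = 483$)
$w - C{\left(3,-27 \right)} = 483 - \left(9 + 175 \left(-27\right)\right) = 483 - \left(9 - 4725\right) = 483 - -4716 = 483 + 4716 = 5199$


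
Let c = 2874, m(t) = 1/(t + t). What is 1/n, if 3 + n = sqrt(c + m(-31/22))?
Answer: 93/88804 + sqrt(2761573)/88804 ≈ 0.019760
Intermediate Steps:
m(t) = 1/(2*t)
n = -3 + sqrt(2761573)/31 (n = -3 + sqrt(2874 + 1/(2*((-31/22)))) = -3 + sqrt(2874 + 1/(2*((-31*1/22)))) = -3 + sqrt(2874 + 1/(2*(-31/22))) = -3 + sqrt(2874 + (1/2)*(-22/31)) = -3 + sqrt(2874 - 11/31) = -3 + sqrt(89083/31) = -3 + sqrt(2761573)/31 ≈ 50.606)
1/n = 1/(-3 + sqrt(2761573)/31)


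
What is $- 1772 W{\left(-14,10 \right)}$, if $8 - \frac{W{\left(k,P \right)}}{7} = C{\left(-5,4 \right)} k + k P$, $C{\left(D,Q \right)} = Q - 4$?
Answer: $-1835792$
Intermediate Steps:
$C{\left(D,Q \right)} = -4 + Q$ ($C{\left(D,Q \right)} = Q - 4 = -4 + Q$)
$W{\left(k,P \right)} = 56 - 7 P k$ ($W{\left(k,P \right)} = 56 - 7 \left(\left(-4 + 4\right) k + k P\right) = 56 - 7 \left(0 k + P k\right) = 56 - 7 \left(0 + P k\right) = 56 - 7 P k$)
$- 1772 W{\left(-14,10 \right)} = - 1772 \left(56 - 70 \left(-14\right)\right) = - 1772 \left(56 + 980\right) = \left(-1772\right) 1036 = -1835792$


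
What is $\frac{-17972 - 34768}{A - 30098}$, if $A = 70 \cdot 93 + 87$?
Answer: $\frac{52740}{23501} \approx 2.2442$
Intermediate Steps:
$A = 6597$ ($A = 6510 + 87 = 6597$)
$\frac{-17972 - 34768}{A - 30098} = \frac{-17972 - 34768}{6597 - 30098} = - \frac{52740}{-23501} = \left(-52740\right) \left(- \frac{1}{23501}\right) = \frac{52740}{23501}$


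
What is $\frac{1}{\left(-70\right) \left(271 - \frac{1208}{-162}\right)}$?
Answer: $- \frac{81}{1578850} \approx -5.1303 \cdot 10^{-5}$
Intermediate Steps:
$\frac{1}{\left(-70\right) \left(271 - \frac{1208}{-162}\right)} = \frac{1}{\left(-70\right) \left(271 - 1208 \left(- \frac{1}{162}\right)\right)} = \frac{1}{\left(-70\right) \left(271 - - \frac{604}{81}\right)} = \frac{1}{\left(-70\right) \left(271 + \frac{604}{81}\right)} = \frac{1}{\left(-70\right) \frac{22555}{81}} = \frac{1}{- \frac{1578850}{81}} = - \frac{81}{1578850}$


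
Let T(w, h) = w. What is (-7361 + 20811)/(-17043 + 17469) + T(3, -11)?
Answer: 7364/213 ≈ 34.573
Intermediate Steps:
(-7361 + 20811)/(-17043 + 17469) + T(3, -11) = (-7361 + 20811)/(-17043 + 17469) + 3 = 13450/426 + 3 = 13450*(1/426) + 3 = 6725/213 + 3 = 7364/213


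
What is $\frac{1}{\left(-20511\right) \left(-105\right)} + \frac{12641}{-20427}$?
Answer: $- \frac{9074777476}{14664236895} \approx -0.61884$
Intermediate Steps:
$\frac{1}{\left(-20511\right) \left(-105\right)} + \frac{12641}{-20427} = \left(- \frac{1}{20511}\right) \left(- \frac{1}{105}\right) + 12641 \left(- \frac{1}{20427}\right) = \frac{1}{2153655} - \frac{12641}{20427} = - \frac{9074777476}{14664236895}$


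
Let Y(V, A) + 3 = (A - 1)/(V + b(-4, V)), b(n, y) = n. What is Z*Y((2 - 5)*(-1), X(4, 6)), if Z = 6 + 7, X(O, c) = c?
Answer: -104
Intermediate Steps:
Z = 13
Y(V, A) = -3 + (-1 + A)/(-4 + V) (Y(V, A) = -3 + (A - 1)/(V - 4) = -3 + (-1 + A)/(-4 + V))
Z*Y((2 - 5)*(-1), X(4, 6)) = 13*((11 + 6 - 3*(2 - 5)*(-1))/(-4 + (2 - 5)*(-1))) = 13*((11 + 6 - (-9)*(-1))/(-4 - 3*(-1))) = 13*((11 + 6 - 3*3)/(-4 + 3)) = 13*((11 + 6 - 9)/(-1)) = 13*(-1*8) = 13*(-8) = -104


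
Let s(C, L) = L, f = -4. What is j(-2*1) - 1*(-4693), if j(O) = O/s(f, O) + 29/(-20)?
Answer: 93851/20 ≈ 4692.5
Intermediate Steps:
j(O) = -9/20 (j(O) = O/O + 29/(-20) = 1 + 29*(-1/20) = 1 - 29/20 = -9/20)
j(-2*1) - 1*(-4693) = -9/20 - 1*(-4693) = -9/20 + 4693 = 93851/20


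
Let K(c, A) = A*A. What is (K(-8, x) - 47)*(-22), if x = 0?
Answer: 1034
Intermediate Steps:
K(c, A) = A²
(K(-8, x) - 47)*(-22) = (0² - 47)*(-22) = (0 - 47)*(-22) = -47*(-22) = 1034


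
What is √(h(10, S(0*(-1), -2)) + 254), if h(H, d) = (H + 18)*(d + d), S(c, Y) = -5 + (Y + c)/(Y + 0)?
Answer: √30 ≈ 5.4772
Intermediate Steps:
S(c, Y) = -5 + (Y + c)/Y
h(H, d) = 2*d*(18 + H) (h(H, d) = (18 + H)*(2*d) = 2*d*(18 + H))
√(h(10, S(0*(-1), -2)) + 254) = √(2*(-4 + (0*(-1))/(-2))*(18 + 10) + 254) = √(2*(-4 + 0*(-½))*28 + 254) = √(2*(-4 + 0)*28 + 254) = √(2*(-4)*28 + 254) = √(-224 + 254) = √30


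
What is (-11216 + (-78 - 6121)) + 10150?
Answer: -7265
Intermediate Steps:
(-11216 + (-78 - 6121)) + 10150 = (-11216 - 6199) + 10150 = -17415 + 10150 = -7265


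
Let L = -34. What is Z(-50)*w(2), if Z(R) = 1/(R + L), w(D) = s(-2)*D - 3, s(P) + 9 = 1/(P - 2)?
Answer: 43/168 ≈ 0.25595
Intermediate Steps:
s(P) = -9 + 1/(-2 + P) (s(P) = -9 + 1/(P - 2) = -9 + 1/(-2 + P))
w(D) = -3 - 37*D/4 (w(D) = ((19 - 9*(-2))/(-2 - 2))*D - 3 = ((19 + 18)/(-4))*D - 3 = (-¼*37)*D - 3 = -37*D/4 - 3 = -3 - 37*D/4)
Z(R) = 1/(-34 + R) (Z(R) = 1/(R - 34) = 1/(-34 + R))
Z(-50)*w(2) = (-3 - 37/4*2)/(-34 - 50) = (-3 - 37/2)/(-84) = -1/84*(-43/2) = 43/168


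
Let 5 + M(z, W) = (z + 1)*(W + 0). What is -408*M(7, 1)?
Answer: -1224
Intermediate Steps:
M(z, W) = -5 + W*(1 + z) (M(z, W) = -5 + (z + 1)*(W + 0) = -5 + (1 + z)*W = -5 + W*(1 + z))
-408*M(7, 1) = -408*(-5 + 1 + 1*7) = -408*(-5 + 1 + 7) = -408*3 = -1224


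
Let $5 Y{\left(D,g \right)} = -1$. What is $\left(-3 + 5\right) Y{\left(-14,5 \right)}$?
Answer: $- \frac{2}{5} \approx -0.4$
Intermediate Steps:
$Y{\left(D,g \right)} = - \frac{1}{5}$ ($Y{\left(D,g \right)} = \frac{1}{5} \left(-1\right) = - \frac{1}{5}$)
$\left(-3 + 5\right) Y{\left(-14,5 \right)} = \left(-3 + 5\right) \left(- \frac{1}{5}\right) = 2 \left(- \frac{1}{5}\right) = - \frac{2}{5}$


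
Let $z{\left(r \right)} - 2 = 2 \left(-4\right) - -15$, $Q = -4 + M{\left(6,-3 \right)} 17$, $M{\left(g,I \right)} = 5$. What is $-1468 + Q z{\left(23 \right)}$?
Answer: $-739$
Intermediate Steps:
$Q = 81$ ($Q = -4 + 5 \cdot 17 = -4 + 85 = 81$)
$z{\left(r \right)} = 9$ ($z{\left(r \right)} = 2 + \left(2 \left(-4\right) - -15\right) = 2 + \left(-8 + 15\right) = 2 + 7 = 9$)
$-1468 + Q z{\left(23 \right)} = -1468 + 81 \cdot 9 = -1468 + 729 = -739$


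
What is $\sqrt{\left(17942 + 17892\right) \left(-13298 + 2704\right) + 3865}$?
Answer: $i \sqrt{379621531} \approx 19484.0 i$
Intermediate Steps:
$\sqrt{\left(17942 + 17892\right) \left(-13298 + 2704\right) + 3865} = \sqrt{35834 \left(-10594\right) + 3865} = \sqrt{-379625396 + 3865} = \sqrt{-379621531} = i \sqrt{379621531}$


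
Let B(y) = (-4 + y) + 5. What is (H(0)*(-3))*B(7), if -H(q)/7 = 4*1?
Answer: 672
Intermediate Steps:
B(y) = 1 + y
H(q) = -28
(H(0)*(-3))*B(7) = (-28*(-3))*(1 + 7) = 84*8 = 672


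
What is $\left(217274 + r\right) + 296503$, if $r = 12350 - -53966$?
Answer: $580093$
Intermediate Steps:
$r = 66316$ ($r = 12350 + 53966 = 66316$)
$\left(217274 + r\right) + 296503 = \left(217274 + 66316\right) + 296503 = 283590 + 296503 = 580093$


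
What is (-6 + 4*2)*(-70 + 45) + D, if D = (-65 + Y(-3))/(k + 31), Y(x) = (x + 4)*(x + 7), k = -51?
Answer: -939/20 ≈ -46.950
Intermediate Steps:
Y(x) = (4 + x)*(7 + x)
D = 61/20 (D = (-65 + (28 + (-3)**2 + 11*(-3)))/(-51 + 31) = (-65 + (28 + 9 - 33))/(-20) = (-65 + 4)*(-1/20) = -61*(-1/20) = 61/20 ≈ 3.0500)
(-6 + 4*2)*(-70 + 45) + D = (-6 + 4*2)*(-70 + 45) + 61/20 = (-6 + 8)*(-25) + 61/20 = 2*(-25) + 61/20 = -50 + 61/20 = -939/20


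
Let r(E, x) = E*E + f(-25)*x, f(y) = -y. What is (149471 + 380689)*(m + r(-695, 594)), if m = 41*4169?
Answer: 354573128640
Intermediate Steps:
r(E, x) = E² + 25*x (r(E, x) = E*E + (-1*(-25))*x = E² + 25*x)
m = 170929
(149471 + 380689)*(m + r(-695, 594)) = (149471 + 380689)*(170929 + ((-695)² + 25*594)) = 530160*(170929 + (483025 + 14850)) = 530160*(170929 + 497875) = 530160*668804 = 354573128640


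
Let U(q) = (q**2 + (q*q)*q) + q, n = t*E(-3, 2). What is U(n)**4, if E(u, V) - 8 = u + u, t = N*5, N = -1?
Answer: 685749610000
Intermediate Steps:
t = -5 (t = -1*5 = -5)
E(u, V) = 8 + 2*u (E(u, V) = 8 + (u + u) = 8 + 2*u)
n = -10 (n = -5*(8 + 2*(-3)) = -5*(8 - 6) = -5*2 = -10)
U(q) = q + q**2 + q**3 (U(q) = (q**2 + q**2*q) + q = (q**2 + q**3) + q = q + q**2 + q**3)
U(n)**4 = (-10*(1 - 10 + (-10)**2))**4 = (-10*(1 - 10 + 100))**4 = (-10*91)**4 = (-910)**4 = 685749610000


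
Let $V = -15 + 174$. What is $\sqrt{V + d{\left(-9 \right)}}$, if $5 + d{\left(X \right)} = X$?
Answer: $\sqrt{145} \approx 12.042$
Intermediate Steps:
$d{\left(X \right)} = -5 + X$
$V = 159$
$\sqrt{V + d{\left(-9 \right)}} = \sqrt{159 - 14} = \sqrt{145}$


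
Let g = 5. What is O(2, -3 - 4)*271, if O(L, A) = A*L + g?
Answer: -2439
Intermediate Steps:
O(L, A) = 5 + A*L (O(L, A) = A*L + 5 = 5 + A*L)
O(2, -3 - 4)*271 = (5 + (-3 - 4)*2)*271 = (5 - 7*2)*271 = (5 - 14)*271 = -9*271 = -2439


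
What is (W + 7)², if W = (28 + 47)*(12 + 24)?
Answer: 7327849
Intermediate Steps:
W = 2700 (W = 75*36 = 2700)
(W + 7)² = (2700 + 7)² = 2707² = 7327849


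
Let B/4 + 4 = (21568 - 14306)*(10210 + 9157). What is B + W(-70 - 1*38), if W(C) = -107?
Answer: 562572493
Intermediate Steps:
B = 562572600 (B = -16 + 4*((21568 - 14306)*(10210 + 9157)) = -16 + 4*(7262*19367) = -16 + 4*140643154 = -16 + 562572616 = 562572600)
B + W(-70 - 1*38) = 562572600 - 107 = 562572493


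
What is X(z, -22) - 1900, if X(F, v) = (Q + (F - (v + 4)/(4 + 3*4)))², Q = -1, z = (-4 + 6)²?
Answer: -120511/64 ≈ -1883.0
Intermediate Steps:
z = 4 (z = 2² = 4)
X(F, v) = (-5/4 + F - v/16)² (X(F, v) = (-1 + (F - (v + 4)/(4 + 3*4)))² = (-1 + (F - (4 + v)/(4 + 12)))² = (-1 + (F - (4 + v)/16))² = (-1 + (F - (¼ + v/16)))² = (-1 + (F + (-¼ - v/16)))² = (-1 + (-¼ + F - v/16))² = (-5/4 + F - v/16)²)
X(z, -22) - 1900 = (20 - 22 - 16*4)²/256 - 1900 = (20 - 22 - 64)²/256 - 1900 = (1/256)*(-66)² - 1900 = (1/256)*4356 - 1900 = 1089/64 - 1900 = -120511/64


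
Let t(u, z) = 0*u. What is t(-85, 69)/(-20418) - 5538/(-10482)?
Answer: 923/1747 ≈ 0.52833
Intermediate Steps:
t(u, z) = 0
t(-85, 69)/(-20418) - 5538/(-10482) = 0/(-20418) - 5538/(-10482) = 0*(-1/20418) - 5538*(-1/10482) = 0 + 923/1747 = 923/1747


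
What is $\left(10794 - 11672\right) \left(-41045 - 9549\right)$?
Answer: $44421532$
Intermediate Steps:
$\left(10794 - 11672\right) \left(-41045 - 9549\right) = \left(-878\right) \left(-50594\right) = 44421532$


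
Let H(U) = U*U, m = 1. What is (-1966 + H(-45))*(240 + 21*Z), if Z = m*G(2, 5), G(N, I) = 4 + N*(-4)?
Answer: 9204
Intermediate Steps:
H(U) = U²
G(N, I) = 4 - 4*N
Z = -4 (Z = 1*(4 - 4*2) = 1*(4 - 8) = 1*(-4) = -4)
(-1966 + H(-45))*(240 + 21*Z) = (-1966 + (-45)²)*(240 + 21*(-4)) = (-1966 + 2025)*(240 - 84) = 59*156 = 9204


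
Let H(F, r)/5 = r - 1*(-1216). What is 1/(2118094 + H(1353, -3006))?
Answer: 1/2109144 ≈ 4.7413e-7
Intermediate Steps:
H(F, r) = 6080 + 5*r (H(F, r) = 5*(r - 1*(-1216)) = 5*(r + 1216) = 5*(1216 + r) = 6080 + 5*r)
1/(2118094 + H(1353, -3006)) = 1/(2118094 + (6080 + 5*(-3006))) = 1/(2118094 + (6080 - 15030)) = 1/(2118094 - 8950) = 1/2109144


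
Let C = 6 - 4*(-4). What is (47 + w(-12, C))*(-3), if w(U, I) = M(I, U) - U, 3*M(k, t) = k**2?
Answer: -661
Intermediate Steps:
M(k, t) = k**2/3
C = 22 (C = 6 - 1*(-16) = 6 + 16 = 22)
w(U, I) = -U + I**2/3 (w(U, I) = I**2/3 - U = -U + I**2/3)
(47 + w(-12, C))*(-3) = (47 + (-1*(-12) + (1/3)*22**2))*(-3) = (47 + (12 + (1/3)*484))*(-3) = (47 + (12 + 484/3))*(-3) = (47 + 520/3)*(-3) = (661/3)*(-3) = -661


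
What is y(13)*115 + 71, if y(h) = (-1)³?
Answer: -44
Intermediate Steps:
y(h) = -1
y(13)*115 + 71 = -1*115 + 71 = -115 + 71 = -44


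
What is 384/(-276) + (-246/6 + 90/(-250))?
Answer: -24582/575 ≈ -42.751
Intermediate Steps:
384/(-276) + (-246/6 + 90/(-250)) = 384*(-1/276) + (-246*⅙ + 90*(-1/250)) = -32/23 + (-41 - 9/25) = -32/23 - 1034/25 = -24582/575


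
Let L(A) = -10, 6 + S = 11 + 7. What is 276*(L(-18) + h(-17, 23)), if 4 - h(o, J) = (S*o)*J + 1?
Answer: 1293060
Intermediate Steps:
S = 12 (S = -6 + (11 + 7) = -6 + 18 = 12)
h(o, J) = 3 - 12*J*o (h(o, J) = 4 - ((12*o)*J + 1) = 4 - (12*J*o + 1) = 4 - (1 + 12*J*o) = 4 + (-1 - 12*J*o) = 3 - 12*J*o)
276*(L(-18) + h(-17, 23)) = 276*(-10 + (3 - 12*23*(-17))) = 276*(-10 + (3 + 4692)) = 276*(-10 + 4695) = 276*4685 = 1293060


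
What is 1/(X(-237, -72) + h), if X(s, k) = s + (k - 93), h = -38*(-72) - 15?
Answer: 1/2319 ≈ 0.00043122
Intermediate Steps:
h = 2721 (h = 2736 - 15 = 2721)
X(s, k) = -93 + k + s (X(s, k) = s + (-93 + k) = -93 + k + s)
1/(X(-237, -72) + h) = 1/((-93 - 72 - 237) + 2721) = 1/(-402 + 2721) = 1/2319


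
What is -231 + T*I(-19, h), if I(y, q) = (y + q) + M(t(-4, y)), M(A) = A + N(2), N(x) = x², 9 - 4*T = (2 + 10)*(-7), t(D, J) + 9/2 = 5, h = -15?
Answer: -7335/8 ≈ -916.88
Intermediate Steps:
t(D, J) = ½ (t(D, J) = -9/2 + 5 = ½)
T = 93/4 (T = 9/4 - (2 + 10)*(-7)/4 = 9/4 - 3*(-7) = 9/4 - ¼*(-84) = 9/4 + 21 = 93/4 ≈ 23.250)
M(A) = 4 + A (M(A) = A + 2² = A + 4 = 4 + A)
I(y, q) = 9/2 + q + y (I(y, q) = (y + q) + (4 + ½) = (q + y) + 9/2 = 9/2 + q + y)
-231 + T*I(-19, h) = -231 + 93*(9/2 - 15 - 19)/4 = -231 + (93/4)*(-59/2) = -231 - 5487/8 = -7335/8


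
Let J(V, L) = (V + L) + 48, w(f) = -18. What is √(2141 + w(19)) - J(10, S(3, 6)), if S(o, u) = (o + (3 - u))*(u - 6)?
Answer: -58 + √2123 ≈ -11.924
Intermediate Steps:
S(o, u) = (-6 + u)*(3 + o - u) (S(o, u) = (3 + o - u)*(-6 + u) = (-6 + u)*(3 + o - u))
J(V, L) = 48 + L + V (J(V, L) = (L + V) + 48 = 48 + L + V)
√(2141 + w(19)) - J(10, S(3, 6)) = √(2141 - 18) - (48 + (-18 - 1*6² - 6*3 + 9*6 + 3*6) + 10) = √2123 - (48 + (-18 - 1*36 - 18 + 54 + 18) + 10) = √2123 - (48 + (-18 - 36 - 18 + 54 + 18) + 10) = √2123 - (48 + 0 + 10) = √2123 - 1*58 = √2123 - 58 = -58 + √2123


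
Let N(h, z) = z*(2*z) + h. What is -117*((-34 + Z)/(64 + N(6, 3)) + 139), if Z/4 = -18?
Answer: -709371/44 ≈ -16122.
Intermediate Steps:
Z = -72 (Z = 4*(-18) = -72)
N(h, z) = h + 2*z² (N(h, z) = 2*z² + h = h + 2*z²)
-117*((-34 + Z)/(64 + N(6, 3)) + 139) = -117*((-34 - 72)/(64 + (6 + 2*3²)) + 139) = -117*(-106/(64 + (6 + 2*9)) + 139) = -117*(-106/(64 + (6 + 18)) + 139) = -117*(-106/(64 + 24) + 139) = -117*(-106/88 + 139) = -117*(-106*1/88 + 139) = -117*(-53/44 + 139) = -117*6063/44 = -709371/44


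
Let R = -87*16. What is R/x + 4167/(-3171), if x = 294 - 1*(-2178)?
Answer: -204373/108871 ≈ -1.8772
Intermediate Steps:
R = -1392
x = 2472 (x = 294 + 2178 = 2472)
R/x + 4167/(-3171) = -1392/2472 + 4167/(-3171) = -1392*1/2472 + 4167*(-1/3171) = -58/103 - 1389/1057 = -204373/108871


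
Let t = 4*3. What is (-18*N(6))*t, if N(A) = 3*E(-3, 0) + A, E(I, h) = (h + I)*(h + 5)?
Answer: 8424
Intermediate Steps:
E(I, h) = (5 + h)*(I + h) (E(I, h) = (I + h)*(5 + h) = (5 + h)*(I + h))
N(A) = -45 + A (N(A) = 3*(0² + 5*(-3) + 5*0 - 3*0) + A = 3*(0 - 15 + 0 + 0) + A = 3*(-15) + A = -45 + A)
t = 12
(-18*N(6))*t = -18*(-45 + 6)*12 = -18*(-39)*12 = 702*12 = 8424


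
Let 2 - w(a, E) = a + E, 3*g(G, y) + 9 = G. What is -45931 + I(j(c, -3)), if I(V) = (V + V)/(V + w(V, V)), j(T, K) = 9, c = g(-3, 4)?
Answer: -321535/7 ≈ -45934.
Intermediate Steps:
g(G, y) = -3 + G/3
c = -4 (c = -3 + (1/3)*(-3) = -3 - 1 = -4)
w(a, E) = 2 - E - a (w(a, E) = 2 - (a + E) = 2 - (E + a) = 2 + (-E - a) = 2 - E - a)
I(V) = 2*V/(2 - V) (I(V) = (V + V)/(V + (2 - V - V)) = (2*V)/(V + (2 - 2*V)) = (2*V)/(2 - V) = 2*V/(2 - V))
-45931 + I(j(c, -3)) = -45931 + 2*9/(2 - 1*9) = -45931 + 2*9/(2 - 9) = -45931 + 2*9/(-7) = -45931 + 2*9*(-1/7) = -45931 - 18/7 = -321535/7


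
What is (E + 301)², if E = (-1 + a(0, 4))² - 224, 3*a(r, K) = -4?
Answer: 550564/81 ≈ 6797.1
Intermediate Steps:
a(r, K) = -4/3 (a(r, K) = (⅓)*(-4) = -4/3)
E = -1967/9 (E = (-1 - 4/3)² - 224 = (-7/3)² - 224 = 49/9 - 224 = -1967/9 ≈ -218.56)
(E + 301)² = (-1967/9 + 301)² = (742/9)² = 550564/81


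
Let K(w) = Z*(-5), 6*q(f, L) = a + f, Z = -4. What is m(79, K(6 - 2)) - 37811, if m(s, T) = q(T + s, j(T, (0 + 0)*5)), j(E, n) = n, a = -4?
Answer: -226771/6 ≈ -37795.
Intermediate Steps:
q(f, L) = -2/3 + f/6 (q(f, L) = (-4 + f)/6 = -2/3 + f/6)
K(w) = 20 (K(w) = -4*(-5) = 20)
m(s, T) = -2/3 + T/6 + s/6 (m(s, T) = -2/3 + (T + s)/6 = -2/3 + (T/6 + s/6) = -2/3 + T/6 + s/6)
m(79, K(6 - 2)) - 37811 = (-2/3 + (1/6)*20 + (1/6)*79) - 37811 = (-2/3 + 10/3 + 79/6) - 37811 = 95/6 - 37811 = -226771/6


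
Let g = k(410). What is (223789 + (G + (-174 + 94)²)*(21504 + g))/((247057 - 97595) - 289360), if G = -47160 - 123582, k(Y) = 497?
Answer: 3615464553/139898 ≈ 25844.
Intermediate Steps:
g = 497
G = -170742
(223789 + (G + (-174 + 94)²)*(21504 + g))/((247057 - 97595) - 289360) = (223789 + (-170742 + (-174 + 94)²)*(21504 + 497))/((247057 - 97595) - 289360) = (223789 + (-170742 + (-80)²)*22001)/(149462 - 289360) = (223789 + (-170742 + 6400)*22001)/(-139898) = (223789 - 164342*22001)*(-1/139898) = (223789 - 3615688342)*(-1/139898) = -3615464553*(-1/139898) = 3615464553/139898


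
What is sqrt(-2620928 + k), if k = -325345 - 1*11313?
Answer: I*sqrt(2957586) ≈ 1719.8*I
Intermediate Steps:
k = -336658 (k = -325345 - 11313 = -336658)
sqrt(-2620928 + k) = sqrt(-2620928 - 336658) = sqrt(-2957586) = I*sqrt(2957586)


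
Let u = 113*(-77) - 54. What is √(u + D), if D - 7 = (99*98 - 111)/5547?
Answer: I*√16171855/43 ≈ 93.521*I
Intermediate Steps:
u = -8755 (u = -8701 - 54 = -8755)
D = 16140/1849 (D = 7 + (99*98 - 111)/5547 = 7 + (9702 - 111)*(1/5547) = 7 + 9591*(1/5547) = 7 + 3197/1849 = 16140/1849 ≈ 8.7290)
√(u + D) = √(-8755 + 16140/1849) = √(-16171855/1849) = I*√16171855/43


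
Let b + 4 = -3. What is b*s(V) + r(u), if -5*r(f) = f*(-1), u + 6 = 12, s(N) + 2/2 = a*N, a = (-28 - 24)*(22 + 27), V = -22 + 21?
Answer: -89139/5 ≈ -17828.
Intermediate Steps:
b = -7 (b = -4 - 3 = -7)
V = -1
a = -2548 (a = -52*49 = -2548)
s(N) = -1 - 2548*N
u = 6 (u = -6 + 12 = 6)
r(f) = f/5 (r(f) = -f*(-1)/5 = -(-1)*f/5 = f/5)
b*s(V) + r(u) = -7*(-1 - 2548*(-1)) + (1/5)*6 = -7*(-1 + 2548) + 6/5 = -7*2547 + 6/5 = -17829 + 6/5 = -89139/5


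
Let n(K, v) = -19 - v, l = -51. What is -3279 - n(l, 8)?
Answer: -3252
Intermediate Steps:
-3279 - n(l, 8) = -3279 - (-19 - 1*8) = -3279 - (-19 - 8) = -3279 - 1*(-27) = -3279 + 27 = -3252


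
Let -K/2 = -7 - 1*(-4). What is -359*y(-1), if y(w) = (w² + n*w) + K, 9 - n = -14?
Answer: 5744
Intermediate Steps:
n = 23 (n = 9 - 1*(-14) = 9 + 14 = 23)
K = 6 (K = -2*(-7 - 1*(-4)) = -2*(-7 + 4) = -2*(-3) = 6)
y(w) = 6 + w² + 23*w (y(w) = (w² + 23*w) + 6 = 6 + w² + 23*w)
-359*y(-1) = -359*(6 + (-1)² + 23*(-1)) = -359*(6 + 1 - 23) = -359*(-16) = 5744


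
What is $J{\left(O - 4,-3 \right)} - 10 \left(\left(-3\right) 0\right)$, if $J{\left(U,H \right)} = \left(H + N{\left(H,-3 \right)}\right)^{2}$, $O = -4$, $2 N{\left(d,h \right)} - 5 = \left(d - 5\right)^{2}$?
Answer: $\frac{3969}{4} \approx 992.25$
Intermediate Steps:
$N{\left(d,h \right)} = \frac{5}{2} + \frac{\left(-5 + d\right)^{2}}{2}$ ($N{\left(d,h \right)} = \frac{5}{2} + \frac{\left(d - 5\right)^{2}}{2} = \frac{5}{2} + \frac{\left(-5 + d\right)^{2}}{2}$)
$J{\left(U,H \right)} = \left(\frac{5}{2} + H + \frac{\left(-5 + H\right)^{2}}{2}\right)^{2}$ ($J{\left(U,H \right)} = \left(H + \left(\frac{5}{2} + \frac{\left(-5 + H\right)^{2}}{2}\right)\right)^{2} = \left(\frac{5}{2} + H + \frac{\left(-5 + H\right)^{2}}{2}\right)^{2}$)
$J{\left(O - 4,-3 \right)} - 10 \left(\left(-3\right) 0\right) = \frac{\left(5 + \left(-5 - 3\right)^{2} + 2 \left(-3\right)\right)^{2}}{4} - 10 \left(\left(-3\right) 0\right) = \frac{\left(5 + \left(-8\right)^{2} - 6\right)^{2}}{4} - 0 = \frac{\left(5 + 64 - 6\right)^{2}}{4} + 0 = \frac{63^{2}}{4} + 0 = \frac{1}{4} \cdot 3969 + 0 = \frac{3969}{4} + 0 = \frac{3969}{4}$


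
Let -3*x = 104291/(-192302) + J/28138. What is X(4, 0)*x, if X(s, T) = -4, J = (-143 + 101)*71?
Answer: -318907702/368931387 ≈ -0.86441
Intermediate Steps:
J = -2982 (J = -42*71 = -2982)
x = 159453851/737862774 (x = -(104291/(-192302) - 2982/28138)/3 = -(104291*(-1/192302) - 2982*1/28138)/3 = -(-9481/17482 - 1491/14069)/3 = -1/3*(-159453851/245954258) = 159453851/737862774 ≈ 0.21610)
X(4, 0)*x = -4*159453851/737862774 = -318907702/368931387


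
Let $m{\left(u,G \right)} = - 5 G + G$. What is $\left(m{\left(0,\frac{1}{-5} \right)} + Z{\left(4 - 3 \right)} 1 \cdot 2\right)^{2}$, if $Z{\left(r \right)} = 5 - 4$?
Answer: $\frac{196}{25} \approx 7.84$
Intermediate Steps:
$Z{\left(r \right)} = 1$
$m{\left(u,G \right)} = - 4 G$
$\left(m{\left(0,\frac{1}{-5} \right)} + Z{\left(4 - 3 \right)} 1 \cdot 2\right)^{2} = \left(- \frac{4}{-5} + 1 \cdot 1 \cdot 2\right)^{2} = \left(\left(-4\right) \left(- \frac{1}{5}\right) + 1 \cdot 2\right)^{2} = \left(\frac{4}{5} + 2\right)^{2} = \left(\frac{14}{5}\right)^{2} = \frac{196}{25}$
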